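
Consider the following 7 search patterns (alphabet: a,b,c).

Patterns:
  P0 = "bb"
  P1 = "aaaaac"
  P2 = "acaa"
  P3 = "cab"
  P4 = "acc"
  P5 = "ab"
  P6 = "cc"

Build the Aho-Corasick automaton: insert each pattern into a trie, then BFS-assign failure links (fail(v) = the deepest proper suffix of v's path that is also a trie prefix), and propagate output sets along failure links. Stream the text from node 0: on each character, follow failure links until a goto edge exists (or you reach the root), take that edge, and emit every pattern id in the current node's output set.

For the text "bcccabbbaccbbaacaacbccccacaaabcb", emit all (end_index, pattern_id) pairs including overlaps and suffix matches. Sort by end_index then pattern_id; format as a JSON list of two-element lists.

Build:
Trie (insert patterns):
  n0 'ε': a→3 b→1 c→12
  n1 'b': b→2
  n2 'bb': ·  ←P0
  n3 'a': a→4 b→16 c→9
  n4 'aa': a→5
  n5 'aaa': a→6
  n6 'aaaa': a→7
  n7 'aaaaa': c→8
  n8 'aaaaac': ·  ←P1
  n9 'ac': a→10 c→15
  n10 'aca': a→11
  n11 'acaa': ·  ←P2
  n12 'c': a→13 c→17
  n13 'ca': b→14
  n14 'cab': ·  ←P3
  n15 'acc': ·  ←P4
  n16 'ab': ·  ←P5
  n17 'cc': ·  ←P6

BFS fail/out derivation:
  fail(1) 'b': from fail(0)=0 chase 'b': 0 ⇒ 0;  out=∅∪out(0)=∅
  fail(3) 'a': from fail(0)=0 chase 'a': 0 ⇒ 0;  out=∅∪out(0)=∅
  fail(12) 'c': from fail(0)=0 chase 'c': 0 ⇒ 0;  out=∅∪out(0)=∅
  fail(2) 'bb': from fail(1)=0 chase 'b': 0 ⇒ 1;  out={0}∪out(1)={0}
  fail(4) 'aa': from fail(3)=0 chase 'a': 0 ⇒ 3;  out=∅∪out(3)=∅
  fail(9) 'ac': from fail(3)=0 chase 'c': 0 ⇒ 12;  out=∅∪out(12)=∅
  fail(13) 'ca': from fail(12)=0 chase 'a': 0 ⇒ 3;  out=∅∪out(3)=∅
  fail(16) 'ab': from fail(3)=0 chase 'b': 0 ⇒ 1;  out={5}∪out(1)={5}
  fail(17) 'cc': from fail(12)=0 chase 'c': 0 ⇒ 12;  out={6}∪out(12)={6}
  fail(5) 'aaa': from fail(4)=3 chase 'a': 3 ⇒ 4;  out=∅∪out(4)=∅
  fail(10) 'aca': from fail(9)=12 chase 'a': 12 ⇒ 13;  out=∅∪out(13)=∅
  fail(14) 'cab': from fail(13)=3 chase 'b': 3 ⇒ 16;  out={3}∪out(16)={3,5}
  fail(15) 'acc': from fail(9)=12 chase 'c': 12 ⇒ 17;  out={4}∪out(17)={4,6}
  fail(6) 'aaaa': from fail(5)=4 chase 'a': 4 ⇒ 5;  out=∅∪out(5)=∅
  fail(11) 'acaa': from fail(10)=13 chase 'a': 13→3 ⇒ 4;  out={2}∪out(4)={2}
  fail(7) 'aaaaa': from fail(6)=5 chase 'a': 5 ⇒ 6;  out=∅∪out(6)=∅
  fail(8) 'aaaaac': from fail(7)=6 chase 'c': 6→5→4→3 ⇒ 9;  out={1}∪out(9)={1}

Text stream:
pos 0 'b': at 1
pos 1 'c': at 12 ·f
pos 2 'c': at 17  ** P6@[1:2]
pos 3 'c': at 17 ·f  ** P6@[2:3]
pos 4 'a': at 13 ·f
pos 5 'b': at 14  ** P3@[3:5],P5@[4:5]
pos 6 'b': at 2 ·f  ** P0@[5:6]
pos 7 'b': at 2 ·f  ** P0@[6:7]
pos 8 'a': at 3 ·f
pos 9 'c': at 9
pos 10 'c': at 15  ** P4@[8:10],P6@[9:10]
pos 11 'b': at 1 ·f
pos 12 'b': at 2  ** P0@[11:12]
pos 13 'a': at 3 ·f
pos 14 'a': at 4
pos 15 'c': at 9 ·f
pos 16 'a': at 10
pos 17 'a': at 11  ** P2@[14:17]
pos 18 'c': at 9 ·f
pos 19 'b': at 1 ·f
pos 20 'c': at 12 ·f
pos 21 'c': at 17  ** P6@[20:21]
pos 22 'c': at 17 ·f  ** P6@[21:22]
pos 23 'c': at 17 ·f  ** P6@[22:23]
pos 24 'a': at 13 ·f
pos 25 'c': at 9 ·f
pos 26 'a': at 10
pos 27 'a': at 11  ** P2@[24:27]
pos 28 'a': at 5 ·f
pos 29 'b': at 16 ·f  ** P5@[28:29]
pos 30 'c': at 12 ·f
pos 31 'b': at 1 ·f

Result: [[2,6],[3,6],[5,3],[5,5],[6,0],[7,0],[10,4],[10,6],[12,0],[17,2],[21,6],[22,6],[23,6],[27,2],[29,5]]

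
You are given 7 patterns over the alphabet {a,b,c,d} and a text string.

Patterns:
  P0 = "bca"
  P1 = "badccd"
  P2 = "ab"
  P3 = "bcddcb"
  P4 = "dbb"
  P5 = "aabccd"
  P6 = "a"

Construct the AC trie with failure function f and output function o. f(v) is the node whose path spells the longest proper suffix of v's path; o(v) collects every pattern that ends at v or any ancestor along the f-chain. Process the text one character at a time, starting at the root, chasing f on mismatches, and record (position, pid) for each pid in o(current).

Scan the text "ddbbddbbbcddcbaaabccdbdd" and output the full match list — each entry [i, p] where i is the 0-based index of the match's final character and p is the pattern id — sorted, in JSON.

Build:
Trie (insert patterns):
  0='ε' goto a→9 b→1 d→15
  1='b' goto a→4 c→2
  2='bc' goto a→3 d→11
  3='bca' goto ·  [P0 ends]
  4='ba' goto d→5
  5='bad' goto c→6
  6='badc' goto c→7
  7='badcc' goto d→8
  8='badccd' goto ·  [P1 ends]
  9='a' goto a→18 b→10  [P6 ends]
  10='ab' goto ·  [P2 ends]
  11='bcd' goto d→12
  12='bcdd' goto c→13
  13='bcddc' goto b→14
  14='bcddcb' goto ·  [P3 ends]
  15='d' goto b→16
  16='db' goto b→17
  17='dbb' goto ·  [P4 ends]
  18='aa' goto b→19
  19='aab' goto c→20
  20='aabc' goto c→21
  21='aabcc' goto d→22
  22='aabccd' goto ·  [P5 ends]

Failure links (BFS by depth):
  fail(1) 'b': from fail(0)=0 chase 'b': 0 ⇒ 0;  out=∅∪out(0)=∅
  fail(9) 'a': from fail(0)=0 chase 'a': 0 ⇒ 0;  out={6}∪out(0)={6}
  fail(15) 'd': from fail(0)=0 chase 'd': 0 ⇒ 0;  out=∅∪out(0)=∅
  fail(2) 'bc': from fail(1)=0 chase 'c': 0 ⇒ 0;  out=∅∪out(0)=∅
  fail(4) 'ba': from fail(1)=0 chase 'a': 0 ⇒ 9;  out=∅∪out(9)={6}
  fail(10) 'ab': from fail(9)=0 chase 'b': 0 ⇒ 1;  out={2}∪out(1)={2}
  fail(16) 'db': from fail(15)=0 chase 'b': 0 ⇒ 1;  out=∅∪out(1)=∅
  fail(18) 'aa': from fail(9)=0 chase 'a': 0 ⇒ 9;  out=∅∪out(9)={6}
  fail(3) 'bca': from fail(2)=0 chase 'a': 0 ⇒ 9;  out={0}∪out(9)={0,6}
  fail(5) 'bad': from fail(4)=9 chase 'd': 9→0 ⇒ 15;  out=∅∪out(15)=∅
  fail(11) 'bcd': from fail(2)=0 chase 'd': 0 ⇒ 15;  out=∅∪out(15)=∅
  fail(17) 'dbb': from fail(16)=1 chase 'b': 1→0 ⇒ 1;  out={4}∪out(1)={4}
  fail(19) 'aab': from fail(18)=9 chase 'b': 9 ⇒ 10;  out=∅∪out(10)={2}
  fail(6) 'badc': from fail(5)=15 chase 'c': 15→0 ⇒ 0;  out=∅∪out(0)=∅
  fail(12) 'bcdd': from fail(11)=15 chase 'd': 15→0 ⇒ 15;  out=∅∪out(15)=∅
  fail(20) 'aabc': from fail(19)=10 chase 'c': 10→1 ⇒ 2;  out=∅∪out(2)=∅
  fail(7) 'badcc': from fail(6)=0 chase 'c': 0 ⇒ 0;  out=∅∪out(0)=∅
  fail(13) 'bcddc': from fail(12)=15 chase 'c': 15→0 ⇒ 0;  out=∅∪out(0)=∅
  fail(21) 'aabcc': from fail(20)=2 chase 'c': 2→0 ⇒ 0;  out=∅∪out(0)=∅
  fail(8) 'badccd': from fail(7)=0 chase 'd': 0 ⇒ 15;  out={1}∪out(15)={1}
  fail(14) 'bcddcb': from fail(13)=0 chase 'b': 0 ⇒ 1;  out={3}∪out(1)={3}
  fail(22) 'aabccd': from fail(21)=0 chase 'd': 0 ⇒ 15;  out={5}∪out(15)={5}

Run:
i=0 'd': node 0→15
i=1 'd': node 15→15 (via fail)
i=2 'b': node 15→16
i=3 'b': node 16→17  emit P4@[1:3]
i=4 'd': node 17→15 (via fail)
i=5 'd': node 15→15 (via fail)
i=6 'b': node 15→16
i=7 'b': node 16→17  emit P4@[5:7]
i=8 'b': node 17→1 (via fail)
i=9 'c': node 1→2
i=10 'd': node 2→11
i=11 'd': node 11→12
i=12 'c': node 12→13
i=13 'b': node 13→14  emit P3@[8:13]
i=14 'a': node 14→4 (via fail)  emit P6@[14:14]
i=15 'a': node 4→18 (via fail)  emit P6@[15:15]
i=16 'a': node 18→18 (via fail)  emit P6@[16:16]
i=17 'b': node 18→19  emit P2@[16:17]
i=18 'c': node 19→20
i=19 'c': node 20→21
i=20 'd': node 21→22  emit P5@[15:20]
i=21 'b': node 22→16 (via fail)
i=22 'd': node 16→15 (via fail)
i=23 'd': node 15→15 (via fail)

Result: [[3,4],[7,4],[13,3],[14,6],[15,6],[16,6],[17,2],[20,5]]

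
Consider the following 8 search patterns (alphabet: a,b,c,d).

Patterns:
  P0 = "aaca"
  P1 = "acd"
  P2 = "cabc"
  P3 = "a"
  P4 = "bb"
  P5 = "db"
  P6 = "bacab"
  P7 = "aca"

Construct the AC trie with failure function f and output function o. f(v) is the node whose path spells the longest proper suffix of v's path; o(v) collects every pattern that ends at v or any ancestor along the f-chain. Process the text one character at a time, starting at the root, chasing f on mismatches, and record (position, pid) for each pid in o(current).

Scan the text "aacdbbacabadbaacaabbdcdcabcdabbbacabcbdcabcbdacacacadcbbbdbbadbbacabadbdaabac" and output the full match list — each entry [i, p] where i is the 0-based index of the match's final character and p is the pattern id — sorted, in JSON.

Build:
Trie nodes:
  n0 'ε': a→1 b→11 c→7 d→13
  n1 'a': a→2 c→5  [P3 ends]
  n2 'aa': c→3
  n3 'aac': a→4
  n4 'aaca': ·  [P0 ends]
  n5 'ac': a→19 d→6
  n6 'acd': ·  [P1 ends]
  n7 'c': a→8
  n8 'ca': b→9
  n9 'cab': c→10
  n10 'cabc': ·  [P2 ends]
  n11 'b': a→15 b→12
  n12 'bb': ·  [P4 ends]
  n13 'd': b→14
  n14 'db': ·  [P5 ends]
  n15 'ba': c→16
  n16 'bac': a→17
  n17 'baca': b→18
  n18 'bacab': ·  [P6 ends]
  n19 'aca': ·  [P7 ends]

Failure links (BFS by depth):
  fail(1) 'a': from fail(0)=0 chase 'a': 0 ⇒ 0;  out={3}∪out(0)={3}
  fail(7) 'c': from fail(0)=0 chase 'c': 0 ⇒ 0;  out=∅∪out(0)=∅
  fail(11) 'b': from fail(0)=0 chase 'b': 0 ⇒ 0;  out=∅∪out(0)=∅
  fail(13) 'd': from fail(0)=0 chase 'd': 0 ⇒ 0;  out=∅∪out(0)=∅
  fail(2) 'aa': from fail(1)=0 chase 'a': 0 ⇒ 1;  out=∅∪out(1)={3}
  fail(5) 'ac': from fail(1)=0 chase 'c': 0 ⇒ 7;  out=∅∪out(7)=∅
  fail(8) 'ca': from fail(7)=0 chase 'a': 0 ⇒ 1;  out=∅∪out(1)={3}
  fail(12) 'bb': from fail(11)=0 chase 'b': 0 ⇒ 11;  out={4}∪out(11)={4}
  fail(14) 'db': from fail(13)=0 chase 'b': 0 ⇒ 11;  out={5}∪out(11)={5}
  fail(15) 'ba': from fail(11)=0 chase 'a': 0 ⇒ 1;  out=∅∪out(1)={3}
  fail(3) 'aac': from fail(2)=1 chase 'c': 1 ⇒ 5;  out=∅∪out(5)=∅
  fail(6) 'acd': from fail(5)=7 chase 'd': 7→0 ⇒ 13;  out={1}∪out(13)={1}
  fail(9) 'cab': from fail(8)=1 chase 'b': 1→0 ⇒ 11;  out=∅∪out(11)=∅
  fail(16) 'bac': from fail(15)=1 chase 'c': 1 ⇒ 5;  out=∅∪out(5)=∅
  fail(19) 'aca': from fail(5)=7 chase 'a': 7 ⇒ 8;  out={7}∪out(8)={3,7}
  fail(4) 'aaca': from fail(3)=5 chase 'a': 5 ⇒ 19;  out={0}∪out(19)={0,3,7}
  fail(10) 'cabc': from fail(9)=11 chase 'c': 11→0 ⇒ 7;  out={2}∪out(7)={2}
  fail(17) 'baca': from fail(16)=5 chase 'a': 5 ⇒ 19;  out=∅∪out(19)={3,7}
  fail(18) 'bacab': from fail(17)=19 chase 'b': 19→8 ⇒ 9;  out={6}∪out(9)={6}

Scan:
i=0 'a': node 0→1  ** P3@[0:0]
i=1 'a': node 1→2  ** P3@[1:1]
i=2 'c': node 2→3
i=3 'd': node 3→6 (fail-walked)  ** P1@[1:3]
i=4 'b': node 6→14 (fail-walked)  ** P5@[3:4]
i=5 'b': node 14→12 (fail-walked)  ** P4@[4:5]
i=6 'a': node 12→15 (fail-walked)  ** P3@[6:6]
i=7 'c': node 15→16
i=8 'a': node 16→17  ** P3@[8:8],P7@[6:8]
i=9 'b': node 17→18  ** P6@[5:9]
i=10 'a': node 18→15 (fail-walked)  ** P3@[10:10]
i=11 'd': node 15→13 (fail-walked)
i=12 'b': node 13→14  ** P5@[11:12]
i=13 'a': node 14→15 (fail-walked)  ** P3@[13:13]
i=14 'a': node 15→2 (fail-walked)  ** P3@[14:14]
i=15 'c': node 2→3
i=16 'a': node 3→4  ** P0@[13:16],P3@[16:16],P7@[14:16]
i=17 'a': node 4→2 (fail-walked)  ** P3@[17:17]
i=18 'b': node 2→11 (fail-walked)
i=19 'b': node 11→12  ** P4@[18:19]
i=20 'd': node 12→13 (fail-walked)
i=21 'c': node 13→7 (fail-walked)
i=22 'd': node 7→13 (fail-walked)
i=23 'c': node 13→7 (fail-walked)
i=24 'a': node 7→8  ** P3@[24:24]
i=25 'b': node 8→9
i=26 'c': node 9→10  ** P2@[23:26]
i=27 'd': node 10→13 (fail-walked)
i=28 'a': node 13→1 (fail-walked)  ** P3@[28:28]
i=29 'b': node 1→11 (fail-walked)
i=30 'b': node 11→12  ** P4@[29:30]
i=31 'b': node 12→12 (fail-walked)  ** P4@[30:31]
i=32 'a': node 12→15 (fail-walked)  ** P3@[32:32]
i=33 'c': node 15→16
i=34 'a': node 16→17  ** P3@[34:34],P7@[32:34]
i=35 'b': node 17→18  ** P6@[31:35]
i=36 'c': node 18→10 (fail-walked)  ** P2@[33:36]
i=37 'b': node 10→11 (fail-walked)
i=38 'd': node 11→13 (fail-walked)
i=39 'c': node 13→7 (fail-walked)
i=40 'a': node 7→8  ** P3@[40:40]
i=41 'b': node 8→9
i=42 'c': node 9→10  ** P2@[39:42]
i=43 'b': node 10→11 (fail-walked)
i=44 'd': node 11→13 (fail-walked)
i=45 'a': node 13→1 (fail-walked)  ** P3@[45:45]
i=46 'c': node 1→5
i=47 'a': node 5→19  ** P3@[47:47],P7@[45:47]
i=48 'c': node 19→5 (fail-walked)
i=49 'a': node 5→19  ** P3@[49:49],P7@[47:49]
i=50 'c': node 19→5 (fail-walked)
i=51 'a': node 5→19  ** P3@[51:51],P7@[49:51]
i=52 'd': node 19→13 (fail-walked)
i=53 'c': node 13→7 (fail-walked)
i=54 'b': node 7→11 (fail-walked)
i=55 'b': node 11→12  ** P4@[54:55]
i=56 'b': node 12→12 (fail-walked)  ** P4@[55:56]
i=57 'd': node 12→13 (fail-walked)
i=58 'b': node 13→14  ** P5@[57:58]
i=59 'b': node 14→12 (fail-walked)  ** P4@[58:59]
i=60 'a': node 12→15 (fail-walked)  ** P3@[60:60]
i=61 'd': node 15→13 (fail-walked)
i=62 'b': node 13→14  ** P5@[61:62]
i=63 'b': node 14→12 (fail-walked)  ** P4@[62:63]
i=64 'a': node 12→15 (fail-walked)  ** P3@[64:64]
i=65 'c': node 15→16
i=66 'a': node 16→17  ** P3@[66:66],P7@[64:66]
i=67 'b': node 17→18  ** P6@[63:67]
i=68 'a': node 18→15 (fail-walked)  ** P3@[68:68]
i=69 'd': node 15→13 (fail-walked)
i=70 'b': node 13→14  ** P5@[69:70]
i=71 'd': node 14→13 (fail-walked)
i=72 'a': node 13→1 (fail-walked)  ** P3@[72:72]
i=73 'a': node 1→2  ** P3@[73:73]
i=74 'b': node 2→11 (fail-walked)
i=75 'a': node 11→15  ** P3@[75:75]
i=76 'c': node 15→16

Matches: [[0,3],[1,3],[3,1],[4,5],[5,4],[6,3],[8,3],[8,7],[9,6],[10,3],[12,5],[13,3],[14,3],[16,0],[16,3],[16,7],[17,3],[19,4],[24,3],[26,2],[28,3],[30,4],[31,4],[32,3],[34,3],[34,7],[35,6],[36,2],[40,3],[42,2],[45,3],[47,3],[47,7],[49,3],[49,7],[51,3],[51,7],[55,4],[56,4],[58,5],[59,4],[60,3],[62,5],[63,4],[64,3],[66,3],[66,7],[67,6],[68,3],[70,5],[72,3],[73,3],[75,3]]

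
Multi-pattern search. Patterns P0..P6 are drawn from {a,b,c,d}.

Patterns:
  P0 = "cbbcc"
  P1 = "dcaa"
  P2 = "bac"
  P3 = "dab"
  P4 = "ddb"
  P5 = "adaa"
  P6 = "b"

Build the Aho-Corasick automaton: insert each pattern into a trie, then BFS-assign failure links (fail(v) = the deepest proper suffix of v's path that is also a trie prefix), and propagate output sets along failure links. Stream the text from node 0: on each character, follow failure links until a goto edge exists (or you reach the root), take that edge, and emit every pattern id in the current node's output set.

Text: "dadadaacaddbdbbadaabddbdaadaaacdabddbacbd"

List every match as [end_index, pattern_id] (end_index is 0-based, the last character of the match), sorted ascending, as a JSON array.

Construct AC machine:
Trie nodes:
  0='ε' goto a→17 b→10 c→1 d→6
  1='c' goto b→2
  2='cb' goto b→3
  3='cbb' goto c→4
  4='cbbc' goto c→5
  5='cbbcc' goto ·  [P0 ends]
  6='d' goto a→13 c→7 d→15
  7='dc' goto a→8
  8='dca' goto a→9
  9='dcaa' goto ·  [P1 ends]
  10='b' goto a→11  [P6 ends]
  11='ba' goto c→12
  12='bac' goto ·  [P2 ends]
  13='da' goto b→14
  14='dab' goto ·  [P3 ends]
  15='dd' goto b→16
  16='ddb' goto ·  [P4 ends]
  17='a' goto d→18
  18='ad' goto a→19
  19='ada' goto a→20
  20='adaa' goto ·  [P5 ends]

Failure links (BFS by depth):
  fail(1) 'c': from fail(0)=0 chase 'c': 0 ⇒ 0;  out=∅∪out(0)=∅
  fail(6) 'd': from fail(0)=0 chase 'd': 0 ⇒ 0;  out=∅∪out(0)=∅
  fail(10) 'b': from fail(0)=0 chase 'b': 0 ⇒ 0;  out={6}∪out(0)={6}
  fail(17) 'a': from fail(0)=0 chase 'a': 0 ⇒ 0;  out=∅∪out(0)=∅
  fail(2) 'cb': from fail(1)=0 chase 'b': 0 ⇒ 10;  out=∅∪out(10)={6}
  fail(7) 'dc': from fail(6)=0 chase 'c': 0 ⇒ 1;  out=∅∪out(1)=∅
  fail(11) 'ba': from fail(10)=0 chase 'a': 0 ⇒ 17;  out=∅∪out(17)=∅
  fail(13) 'da': from fail(6)=0 chase 'a': 0 ⇒ 17;  out=∅∪out(17)=∅
  fail(15) 'dd': from fail(6)=0 chase 'd': 0 ⇒ 6;  out=∅∪out(6)=∅
  fail(18) 'ad': from fail(17)=0 chase 'd': 0 ⇒ 6;  out=∅∪out(6)=∅
  fail(3) 'cbb': from fail(2)=10 chase 'b': 10→0 ⇒ 10;  out=∅∪out(10)={6}
  fail(8) 'dca': from fail(7)=1 chase 'a': 1→0 ⇒ 17;  out=∅∪out(17)=∅
  fail(12) 'bac': from fail(11)=17 chase 'c': 17→0 ⇒ 1;  out={2}∪out(1)={2}
  fail(14) 'dab': from fail(13)=17 chase 'b': 17→0 ⇒ 10;  out={3}∪out(10)={3,6}
  fail(16) 'ddb': from fail(15)=6 chase 'b': 6→0 ⇒ 10;  out={4}∪out(10)={4,6}
  fail(19) 'ada': from fail(18)=6 chase 'a': 6 ⇒ 13;  out=∅∪out(13)=∅
  fail(4) 'cbbc': from fail(3)=10 chase 'c': 10→0 ⇒ 1;  out=∅∪out(1)=∅
  fail(9) 'dcaa': from fail(8)=17 chase 'a': 17→0 ⇒ 17;  out={1}∪out(17)={1}
  fail(20) 'adaa': from fail(19)=13 chase 'a': 13→17→0 ⇒ 17;  out={5}∪out(17)={5}
  fail(5) 'cbbcc': from fail(4)=1 chase 'c': 1→0 ⇒ 1;  out={0}∪out(1)={0}

Scan:
pos 0 'd': at 6
pos 1 'a': at 13
pos 2 'd': at 18 (fail-walked)
pos 3 'a': at 19
pos 4 'd': at 18 (fail-walked)
pos 5 'a': at 19
pos 6 'a': at 20  → match P5@[3:6]
pos 7 'c': at 1 (fail-walked)
pos 8 'a': at 17 (fail-walked)
pos 9 'd': at 18
pos 10 'd': at 15 (fail-walked)
pos 11 'b': at 16  → match P4@[9:11],P6@[11:11]
pos 12 'd': at 6 (fail-walked)
pos 13 'b': at 10 (fail-walked)  → match P6@[13:13]
pos 14 'b': at 10 (fail-walked)  → match P6@[14:14]
pos 15 'a': at 11
pos 16 'd': at 18 (fail-walked)
pos 17 'a': at 19
pos 18 'a': at 20  → match P5@[15:18]
pos 19 'b': at 10 (fail-walked)  → match P6@[19:19]
pos 20 'd': at 6 (fail-walked)
pos 21 'd': at 15
pos 22 'b': at 16  → match P4@[20:22],P6@[22:22]
pos 23 'd': at 6 (fail-walked)
pos 24 'a': at 13
pos 25 'a': at 17 (fail-walked)
pos 26 'd': at 18
pos 27 'a': at 19
pos 28 'a': at 20  → match P5@[25:28]
pos 29 'a': at 17 (fail-walked)
pos 30 'c': at 1 (fail-walked)
pos 31 'd': at 6 (fail-walked)
pos 32 'a': at 13
pos 33 'b': at 14  → match P3@[31:33],P6@[33:33]
pos 34 'd': at 6 (fail-walked)
pos 35 'd': at 15
pos 36 'b': at 16  → match P4@[34:36],P6@[36:36]
pos 37 'a': at 11 (fail-walked)
pos 38 'c': at 12  → match P2@[36:38]
pos 39 'b': at 2 (fail-walked)  → match P6@[39:39]
pos 40 'd': at 6 (fail-walked)

Matches: [[6,5],[11,4],[11,6],[13,6],[14,6],[18,5],[19,6],[22,4],[22,6],[28,5],[33,3],[33,6],[36,4],[36,6],[38,2],[39,6]]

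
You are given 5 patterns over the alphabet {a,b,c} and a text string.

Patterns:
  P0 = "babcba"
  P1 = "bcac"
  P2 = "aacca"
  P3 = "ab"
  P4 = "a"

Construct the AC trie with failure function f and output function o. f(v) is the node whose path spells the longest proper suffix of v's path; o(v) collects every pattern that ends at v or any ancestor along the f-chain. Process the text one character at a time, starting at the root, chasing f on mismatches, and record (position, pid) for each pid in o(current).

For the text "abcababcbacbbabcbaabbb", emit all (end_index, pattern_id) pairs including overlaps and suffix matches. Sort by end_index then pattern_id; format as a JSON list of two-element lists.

Build automaton:
Trie nodes:
  n0 'ε': a→10 b→1
  n1 'b': a→2 c→7
  n2 'ba': b→3
  n3 'bab': c→4
  n4 'babc': b→5
  n5 'babcb': a→6
  n6 'babcba': ·  ←P0
  n7 'bc': a→8
  n8 'bca': c→9
  n9 'bcac': ·  ←P1
  n10 'a': a→11 b→15  ←P4
  n11 'aa': c→12
  n12 'aac': c→13
  n13 'aacc': a→14
  n14 'aacca': ·  ←P2
  n15 'ab': ·  ←P3

Failure links (BFS by depth):
  n1('b'): parent n0 fail=0; on 'b' 0 → fail=0;  out ∅∪∅=∅
  n10('a'): parent n0 fail=0; on 'a' 0 → fail=0;  out {4}∪∅={4}
  n2('ba'): parent n1 fail=0; on 'a' 0 → fail=10;  out ∅∪{4}={4}
  n7('bc'): parent n1 fail=0; on 'c' 0 → fail=0;  out ∅∪∅=∅
  n11('aa'): parent n10 fail=0; on 'a' 0 → fail=10;  out ∅∪{4}={4}
  n15('ab'): parent n10 fail=0; on 'b' 0 → fail=1;  out {3}∪∅={3}
  n3('bab'): parent n2 fail=10; on 'b' 10 → fail=15;  out ∅∪{3}={3}
  n8('bca'): parent n7 fail=0; on 'a' 0 → fail=10;  out ∅∪{4}={4}
  n12('aac'): parent n11 fail=10; on 'c' 10→0 → fail=0;  out ∅∪∅=∅
  n4('babc'): parent n3 fail=15; on 'c' 15→1 → fail=7;  out ∅∪∅=∅
  n9('bcac'): parent n8 fail=10; on 'c' 10→0 → fail=0;  out {1}∪∅={1}
  n13('aacc'): parent n12 fail=0; on 'c' 0 → fail=0;  out ∅∪∅=∅
  n5('babcb'): parent n4 fail=7; on 'b' 7→0 → fail=1;  out ∅∪∅=∅
  n14('aacca'): parent n13 fail=0; on 'a' 0 → fail=10;  out {2}∪{4}={2,4}
  n6('babcba'): parent n5 fail=1; on 'a' 1 → fail=2;  out {0}∪{4}={0,4}

Run:
[0] read 'a'  n0⇒n10  → match P4@[0:0]
[1] read 'b'  n10⇒n15  → match P3@[0:1]
[2] read 'c'  n15⇒n7 (fail-walked)
[3] read 'a'  n7⇒n8  → match P4@[3:3]
[4] read 'b'  n8⇒n15 (fail-walked)  → match P3@[3:4]
[5] read 'a'  n15⇒n2 (fail-walked)  → match P4@[5:5]
[6] read 'b'  n2⇒n3  → match P3@[5:6]
[7] read 'c'  n3⇒n4
[8] read 'b'  n4⇒n5
[9] read 'a'  n5⇒n6  → match P0@[4:9],P4@[9:9]
[10] read 'c'  n6⇒n0 (fail-walked)
[11] read 'b'  n0⇒n1
[12] read 'b'  n1⇒n1 (fail-walked)
[13] read 'a'  n1⇒n2  → match P4@[13:13]
[14] read 'b'  n2⇒n3  → match P3@[13:14]
[15] read 'c'  n3⇒n4
[16] read 'b'  n4⇒n5
[17] read 'a'  n5⇒n6  → match P0@[12:17],P4@[17:17]
[18] read 'a'  n6⇒n11 (fail-walked)  → match P4@[18:18]
[19] read 'b'  n11⇒n15 (fail-walked)  → match P3@[18:19]
[20] read 'b'  n15⇒n1 (fail-walked)
[21] read 'b'  n1⇒n1 (fail-walked)

All matches (sorted): [[0,4],[1,3],[3,4],[4,3],[5,4],[6,3],[9,0],[9,4],[13,4],[14,3],[17,0],[17,4],[18,4],[19,3]]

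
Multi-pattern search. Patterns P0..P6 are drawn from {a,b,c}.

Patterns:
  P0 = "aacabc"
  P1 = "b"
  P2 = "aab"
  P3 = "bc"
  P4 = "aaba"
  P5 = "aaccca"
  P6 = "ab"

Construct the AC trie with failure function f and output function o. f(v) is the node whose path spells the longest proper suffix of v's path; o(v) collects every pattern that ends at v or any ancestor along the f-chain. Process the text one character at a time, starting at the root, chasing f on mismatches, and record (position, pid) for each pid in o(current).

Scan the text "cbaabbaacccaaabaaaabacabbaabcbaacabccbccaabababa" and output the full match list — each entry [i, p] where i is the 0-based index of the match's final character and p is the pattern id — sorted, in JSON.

Build automaton:
Trie (insert patterns):
  n0 'ε': a→1 b→7
  n1 'a': a→2 b→14
  n2 'aa': b→8 c→3
  n3 'aac': a→4 c→11
  n4 'aaca': b→5
  n5 'aacab': c→6
  n6 'aacabc': ·  ←P0
  n7 'b': c→9  ←P1
  n8 'aab': a→10  ←P2
  n9 'bc': ·  ←P3
  n10 'aaba': ·  ←P4
  n11 'aacc': c→12
  n12 'aaccc': a→13
  n13 'aaccca': ·  ←P5
  n14 'ab': ·  ←P6

Failure links (BFS by depth):
  fail(1) 'a': from fail(0)=0 chase 'a': 0 ⇒ 0;  out=∅∪out(0)=∅
  fail(7) 'b': from fail(0)=0 chase 'b': 0 ⇒ 0;  out={1}∪out(0)={1}
  fail(2) 'aa': from fail(1)=0 chase 'a': 0 ⇒ 1;  out=∅∪out(1)=∅
  fail(9) 'bc': from fail(7)=0 chase 'c': 0 ⇒ 0;  out={3}∪out(0)={3}
  fail(14) 'ab': from fail(1)=0 chase 'b': 0 ⇒ 7;  out={6}∪out(7)={1,6}
  fail(3) 'aac': from fail(2)=1 chase 'c': 1→0 ⇒ 0;  out=∅∪out(0)=∅
  fail(8) 'aab': from fail(2)=1 chase 'b': 1 ⇒ 14;  out={2}∪out(14)={1,2,6}
  fail(4) 'aaca': from fail(3)=0 chase 'a': 0 ⇒ 1;  out=∅∪out(1)=∅
  fail(10) 'aaba': from fail(8)=14 chase 'a': 14→7→0 ⇒ 1;  out={4}∪out(1)={4}
  fail(11) 'aacc': from fail(3)=0 chase 'c': 0 ⇒ 0;  out=∅∪out(0)=∅
  fail(5) 'aacab': from fail(4)=1 chase 'b': 1 ⇒ 14;  out=∅∪out(14)={1,6}
  fail(12) 'aaccc': from fail(11)=0 chase 'c': 0 ⇒ 0;  out=∅∪out(0)=∅
  fail(6) 'aacabc': from fail(5)=14 chase 'c': 14→7 ⇒ 9;  out={0}∪out(9)={0,3}
  fail(13) 'aaccca': from fail(12)=0 chase 'a': 0 ⇒ 1;  out={5}∪out(1)={5}

Scan:
[0] read 'c'  n0⇒n0
[1] read 'b'  n0⇒n7  emit P1@[1:1]
[2] read 'a'  n7⇒n1 ·f
[3] read 'a'  n1⇒n2
[4] read 'b'  n2⇒n8  emit P1@[4:4],P2@[2:4],P6@[3:4]
[5] read 'b'  n8⇒n7 ·f  emit P1@[5:5]
[6] read 'a'  n7⇒n1 ·f
[7] read 'a'  n1⇒n2
[8] read 'c'  n2⇒n3
[9] read 'c'  n3⇒n11
[10] read 'c'  n11⇒n12
[11] read 'a'  n12⇒n13  emit P5@[6:11]
[12] read 'a'  n13⇒n2 ·f
[13] read 'a'  n2⇒n2 ·f
[14] read 'b'  n2⇒n8  emit P1@[14:14],P2@[12:14],P6@[13:14]
[15] read 'a'  n8⇒n10  emit P4@[12:15]
[16] read 'a'  n10⇒n2 ·f
[17] read 'a'  n2⇒n2 ·f
[18] read 'a'  n2⇒n2 ·f
[19] read 'b'  n2⇒n8  emit P1@[19:19],P2@[17:19],P6@[18:19]
[20] read 'a'  n8⇒n10  emit P4@[17:20]
[21] read 'c'  n10⇒n0 ·f
[22] read 'a'  n0⇒n1
[23] read 'b'  n1⇒n14  emit P1@[23:23],P6@[22:23]
[24] read 'b'  n14⇒n7 ·f  emit P1@[24:24]
[25] read 'a'  n7⇒n1 ·f
[26] read 'a'  n1⇒n2
[27] read 'b'  n2⇒n8  emit P1@[27:27],P2@[25:27],P6@[26:27]
[28] read 'c'  n8⇒n9 ·f  emit P3@[27:28]
[29] read 'b'  n9⇒n7 ·f  emit P1@[29:29]
[30] read 'a'  n7⇒n1 ·f
[31] read 'a'  n1⇒n2
[32] read 'c'  n2⇒n3
[33] read 'a'  n3⇒n4
[34] read 'b'  n4⇒n5  emit P1@[34:34],P6@[33:34]
[35] read 'c'  n5⇒n6  emit P0@[30:35],P3@[34:35]
[36] read 'c'  n6⇒n0 ·f
[37] read 'b'  n0⇒n7  emit P1@[37:37]
[38] read 'c'  n7⇒n9  emit P3@[37:38]
[39] read 'c'  n9⇒n0 ·f
[40] read 'a'  n0⇒n1
[41] read 'a'  n1⇒n2
[42] read 'b'  n2⇒n8  emit P1@[42:42],P2@[40:42],P6@[41:42]
[43] read 'a'  n8⇒n10  emit P4@[40:43]
[44] read 'b'  n10⇒n14 ·f  emit P1@[44:44],P6@[43:44]
[45] read 'a'  n14⇒n1 ·f
[46] read 'b'  n1⇒n14  emit P1@[46:46],P6@[45:46]
[47] read 'a'  n14⇒n1 ·f

All matches (sorted): [[1,1],[4,1],[4,2],[4,6],[5,1],[11,5],[14,1],[14,2],[14,6],[15,4],[19,1],[19,2],[19,6],[20,4],[23,1],[23,6],[24,1],[27,1],[27,2],[27,6],[28,3],[29,1],[34,1],[34,6],[35,0],[35,3],[37,1],[38,3],[42,1],[42,2],[42,6],[43,4],[44,1],[44,6],[46,1],[46,6]]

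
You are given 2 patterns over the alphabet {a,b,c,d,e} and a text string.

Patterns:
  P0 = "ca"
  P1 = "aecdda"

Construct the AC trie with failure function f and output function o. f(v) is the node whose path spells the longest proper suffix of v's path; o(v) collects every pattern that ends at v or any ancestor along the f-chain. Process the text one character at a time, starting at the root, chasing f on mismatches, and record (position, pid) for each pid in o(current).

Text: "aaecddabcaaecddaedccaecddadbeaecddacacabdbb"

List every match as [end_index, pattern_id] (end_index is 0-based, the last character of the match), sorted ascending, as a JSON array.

Build automaton:
Trie nodes:
  n0 'ε': a→3 c→1
  n1 'c': a→2
  n2 'ca': ·  [P0 ends]
  n3 'a': e→4
  n4 'ae': c→5
  n5 'aec': d→6
  n6 'aecd': d→7
  n7 'aecdd': a→8
  n8 'aecdda': ·  [P1 ends]

Failure links (BFS by depth):
  fail(1) 'c': from fail(0)=0 chase 'c': 0 ⇒ 0;  out=∅∪out(0)=∅
  fail(3) 'a': from fail(0)=0 chase 'a': 0 ⇒ 0;  out=∅∪out(0)=∅
  fail(2) 'ca': from fail(1)=0 chase 'a': 0 ⇒ 3;  out={0}∪out(3)={0}
  fail(4) 'ae': from fail(3)=0 chase 'e': 0 ⇒ 0;  out=∅∪out(0)=∅
  fail(5) 'aec': from fail(4)=0 chase 'c': 0 ⇒ 1;  out=∅∪out(1)=∅
  fail(6) 'aecd': from fail(5)=1 chase 'd': 1→0 ⇒ 0;  out=∅∪out(0)=∅
  fail(7) 'aecdd': from fail(6)=0 chase 'd': 0 ⇒ 0;  out=∅∪out(0)=∅
  fail(8) 'aecdda': from fail(7)=0 chase 'a': 0 ⇒ 3;  out={1}∪out(3)={1}

Scan:
i=0 'a': node 0→3
i=1 'a': node 3→3 (fail-walked)
i=2 'e': node 3→4
i=3 'c': node 4→5
i=4 'd': node 5→6
i=5 'd': node 6→7
i=6 'a': node 7→8  ** P1@[1:6]
i=7 'b': node 8→0 (fail-walked)
i=8 'c': node 0→1
i=9 'a': node 1→2  ** P0@[8:9]
i=10 'a': node 2→3 (fail-walked)
i=11 'e': node 3→4
i=12 'c': node 4→5
i=13 'd': node 5→6
i=14 'd': node 6→7
i=15 'a': node 7→8  ** P1@[10:15]
i=16 'e': node 8→4 (fail-walked)
i=17 'd': node 4→0 (fail-walked)
i=18 'c': node 0→1
i=19 'c': node 1→1 (fail-walked)
i=20 'a': node 1→2  ** P0@[19:20]
i=21 'e': node 2→4 (fail-walked)
i=22 'c': node 4→5
i=23 'd': node 5→6
i=24 'd': node 6→7
i=25 'a': node 7→8  ** P1@[20:25]
i=26 'd': node 8→0 (fail-walked)
i=27 'b': node 0→0
i=28 'e': node 0→0
i=29 'a': node 0→3
i=30 'e': node 3→4
i=31 'c': node 4→5
i=32 'd': node 5→6
i=33 'd': node 6→7
i=34 'a': node 7→8  ** P1@[29:34]
i=35 'c': node 8→1 (fail-walked)
i=36 'a': node 1→2  ** P0@[35:36]
i=37 'c': node 2→1 (fail-walked)
i=38 'a': node 1→2  ** P0@[37:38]
i=39 'b': node 2→0 (fail-walked)
i=40 'd': node 0→0
i=41 'b': node 0→0
i=42 'b': node 0→0

Result: [[6,1],[9,0],[15,1],[20,0],[25,1],[34,1],[36,0],[38,0]]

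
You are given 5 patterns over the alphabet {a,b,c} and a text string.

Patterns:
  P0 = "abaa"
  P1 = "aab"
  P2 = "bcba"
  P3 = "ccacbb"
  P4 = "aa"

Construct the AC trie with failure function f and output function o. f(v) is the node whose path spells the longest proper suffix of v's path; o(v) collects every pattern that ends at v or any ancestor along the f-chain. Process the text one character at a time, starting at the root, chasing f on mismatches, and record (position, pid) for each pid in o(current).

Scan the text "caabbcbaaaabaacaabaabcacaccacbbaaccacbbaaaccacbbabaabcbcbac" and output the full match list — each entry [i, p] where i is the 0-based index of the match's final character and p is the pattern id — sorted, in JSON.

Build automaton:
Trie (insert patterns):
  n0 'ε': a→1 b→7 c→11
  n1 'a': a→5 b→2
  n2 'ab': a→3
  n3 'aba': a→4
  n4 'abaa': ·  [P0 ends]
  n5 'aa': b→6  [P4 ends]
  n6 'aab': ·  [P1 ends]
  n7 'b': c→8
  n8 'bc': b→9
  n9 'bcb': a→10
  n10 'bcba': ·  [P2 ends]
  n11 'c': c→12
  n12 'cc': a→13
  n13 'cca': c→14
  n14 'ccac': b→15
  n15 'ccacb': b→16
  n16 'ccacbb': ·  [P3 ends]

Failure links (BFS by depth):
  fail(1) 'a': from fail(0)=0 chase 'a': 0 ⇒ 0;  out=∅∪out(0)=∅
  fail(7) 'b': from fail(0)=0 chase 'b': 0 ⇒ 0;  out=∅∪out(0)=∅
  fail(11) 'c': from fail(0)=0 chase 'c': 0 ⇒ 0;  out=∅∪out(0)=∅
  fail(2) 'ab': from fail(1)=0 chase 'b': 0 ⇒ 7;  out=∅∪out(7)=∅
  fail(5) 'aa': from fail(1)=0 chase 'a': 0 ⇒ 1;  out={4}∪out(1)={4}
  fail(8) 'bc': from fail(7)=0 chase 'c': 0 ⇒ 11;  out=∅∪out(11)=∅
  fail(12) 'cc': from fail(11)=0 chase 'c': 0 ⇒ 11;  out=∅∪out(11)=∅
  fail(3) 'aba': from fail(2)=7 chase 'a': 7→0 ⇒ 1;  out=∅∪out(1)=∅
  fail(6) 'aab': from fail(5)=1 chase 'b': 1 ⇒ 2;  out={1}∪out(2)={1}
  fail(9) 'bcb': from fail(8)=11 chase 'b': 11→0 ⇒ 7;  out=∅∪out(7)=∅
  fail(13) 'cca': from fail(12)=11 chase 'a': 11→0 ⇒ 1;  out=∅∪out(1)=∅
  fail(4) 'abaa': from fail(3)=1 chase 'a': 1 ⇒ 5;  out={0}∪out(5)={0,4}
  fail(10) 'bcba': from fail(9)=7 chase 'a': 7→0 ⇒ 1;  out={2}∪out(1)={2}
  fail(14) 'ccac': from fail(13)=1 chase 'c': 1→0 ⇒ 11;  out=∅∪out(11)=∅
  fail(15) 'ccacb': from fail(14)=11 chase 'b': 11→0 ⇒ 7;  out=∅∪out(7)=∅
  fail(16) 'ccacbb': from fail(15)=7 chase 'b': 7→0 ⇒ 7;  out={3}∪out(7)={3}

Text stream:
[0] read 'c'  n0⇒n11
[1] read 'a'  n11⇒n1 (via fail)
[2] read 'a'  n1⇒n5  ** P4@[1:2]
[3] read 'b'  n5⇒n6  ** P1@[1:3]
[4] read 'b'  n6⇒n7 (via fail)
[5] read 'c'  n7⇒n8
[6] read 'b'  n8⇒n9
[7] read 'a'  n9⇒n10  ** P2@[4:7]
[8] read 'a'  n10⇒n5 (via fail)  ** P4@[7:8]
[9] read 'a'  n5⇒n5 (via fail)  ** P4@[8:9]
[10] read 'a'  n5⇒n5 (via fail)  ** P4@[9:10]
[11] read 'b'  n5⇒n6  ** P1@[9:11]
[12] read 'a'  n6⇒n3 (via fail)
[13] read 'a'  n3⇒n4  ** P0@[10:13],P4@[12:13]
[14] read 'c'  n4⇒n11 (via fail)
[15] read 'a'  n11⇒n1 (via fail)
[16] read 'a'  n1⇒n5  ** P4@[15:16]
[17] read 'b'  n5⇒n6  ** P1@[15:17]
[18] read 'a'  n6⇒n3 (via fail)
[19] read 'a'  n3⇒n4  ** P0@[16:19],P4@[18:19]
[20] read 'b'  n4⇒n6 (via fail)  ** P1@[18:20]
[21] read 'c'  n6⇒n8 (via fail)
[22] read 'a'  n8⇒n1 (via fail)
[23] read 'c'  n1⇒n11 (via fail)
[24] read 'a'  n11⇒n1 (via fail)
[25] read 'c'  n1⇒n11 (via fail)
[26] read 'c'  n11⇒n12
[27] read 'a'  n12⇒n13
[28] read 'c'  n13⇒n14
[29] read 'b'  n14⇒n15
[30] read 'b'  n15⇒n16  ** P3@[25:30]
[31] read 'a'  n16⇒n1 (via fail)
[32] read 'a'  n1⇒n5  ** P4@[31:32]
[33] read 'c'  n5⇒n11 (via fail)
[34] read 'c'  n11⇒n12
[35] read 'a'  n12⇒n13
[36] read 'c'  n13⇒n14
[37] read 'b'  n14⇒n15
[38] read 'b'  n15⇒n16  ** P3@[33:38]
[39] read 'a'  n16⇒n1 (via fail)
[40] read 'a'  n1⇒n5  ** P4@[39:40]
[41] read 'a'  n5⇒n5 (via fail)  ** P4@[40:41]
[42] read 'c'  n5⇒n11 (via fail)
[43] read 'c'  n11⇒n12
[44] read 'a'  n12⇒n13
[45] read 'c'  n13⇒n14
[46] read 'b'  n14⇒n15
[47] read 'b'  n15⇒n16  ** P3@[42:47]
[48] read 'a'  n16⇒n1 (via fail)
[49] read 'b'  n1⇒n2
[50] read 'a'  n2⇒n3
[51] read 'a'  n3⇒n4  ** P0@[48:51],P4@[50:51]
[52] read 'b'  n4⇒n6 (via fail)  ** P1@[50:52]
[53] read 'c'  n6⇒n8 (via fail)
[54] read 'b'  n8⇒n9
[55] read 'c'  n9⇒n8 (via fail)
[56] read 'b'  n8⇒n9
[57] read 'a'  n9⇒n10  ** P2@[54:57]
[58] read 'c'  n10⇒n11 (via fail)

All matches (sorted): [[2,4],[3,1],[7,2],[8,4],[9,4],[10,4],[11,1],[13,0],[13,4],[16,4],[17,1],[19,0],[19,4],[20,1],[30,3],[32,4],[38,3],[40,4],[41,4],[47,3],[51,0],[51,4],[52,1],[57,2]]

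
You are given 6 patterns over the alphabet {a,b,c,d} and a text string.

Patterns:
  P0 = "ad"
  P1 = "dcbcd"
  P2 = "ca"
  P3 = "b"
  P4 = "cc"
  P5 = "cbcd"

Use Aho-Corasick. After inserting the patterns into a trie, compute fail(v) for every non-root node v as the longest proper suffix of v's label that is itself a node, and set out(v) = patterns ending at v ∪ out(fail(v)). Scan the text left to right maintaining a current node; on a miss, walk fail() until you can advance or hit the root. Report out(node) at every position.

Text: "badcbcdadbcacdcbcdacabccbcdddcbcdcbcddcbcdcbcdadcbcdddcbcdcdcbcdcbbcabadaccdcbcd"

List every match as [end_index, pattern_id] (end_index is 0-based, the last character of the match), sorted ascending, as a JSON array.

Construct AC machine:
Trie nodes:
  0='ε' goto a→1 b→10 c→8 d→3
  1='a' goto d→2
  2='ad' goto ·  [P0 ends]
  3='d' goto c→4
  4='dc' goto b→5
  5='dcb' goto c→6
  6='dcbc' goto d→7
  7='dcbcd' goto ·  [P1 ends]
  8='c' goto a→9 b→12 c→11
  9='ca' goto ·  [P2 ends]
  10='b' goto ·  [P3 ends]
  11='cc' goto ·  [P4 ends]
  12='cb' goto c→13
  13='cbc' goto d→14
  14='cbcd' goto ·  [P5 ends]

BFS fail/out derivation:
  fail(1) 'a': from fail(0)=0 chase 'a': 0 ⇒ 0;  out=∅∪out(0)=∅
  fail(3) 'd': from fail(0)=0 chase 'd': 0 ⇒ 0;  out=∅∪out(0)=∅
  fail(8) 'c': from fail(0)=0 chase 'c': 0 ⇒ 0;  out=∅∪out(0)=∅
  fail(10) 'b': from fail(0)=0 chase 'b': 0 ⇒ 0;  out={3}∪out(0)={3}
  fail(2) 'ad': from fail(1)=0 chase 'd': 0 ⇒ 3;  out={0}∪out(3)={0}
  fail(4) 'dc': from fail(3)=0 chase 'c': 0 ⇒ 8;  out=∅∪out(8)=∅
  fail(9) 'ca': from fail(8)=0 chase 'a': 0 ⇒ 1;  out={2}∪out(1)={2}
  fail(11) 'cc': from fail(8)=0 chase 'c': 0 ⇒ 8;  out={4}∪out(8)={4}
  fail(12) 'cb': from fail(8)=0 chase 'b': 0 ⇒ 10;  out=∅∪out(10)={3}
  fail(5) 'dcb': from fail(4)=8 chase 'b': 8 ⇒ 12;  out=∅∪out(12)={3}
  fail(13) 'cbc': from fail(12)=10 chase 'c': 10→0 ⇒ 8;  out=∅∪out(8)=∅
  fail(6) 'dcbc': from fail(5)=12 chase 'c': 12 ⇒ 13;  out=∅∪out(13)=∅
  fail(14) 'cbcd': from fail(13)=8 chase 'd': 8→0 ⇒ 3;  out={5}∪out(3)={5}
  fail(7) 'dcbcd': from fail(6)=13 chase 'd': 13 ⇒ 14;  out={1}∪out(14)={1,5}

Scan:
i=0 'b': node 0→10  → match P3@[0:0]
i=1 'a': node 10→1 (fail-walked)
i=2 'd': node 1→2  → match P0@[1:2]
i=3 'c': node 2→4 (fail-walked)
i=4 'b': node 4→5  → match P3@[4:4]
i=5 'c': node 5→6
i=6 'd': node 6→7  → match P1@[2:6],P5@[3:6]
i=7 'a': node 7→1 (fail-walked)
i=8 'd': node 1→2  → match P0@[7:8]
i=9 'b': node 2→10 (fail-walked)  → match P3@[9:9]
i=10 'c': node 10→8 (fail-walked)
i=11 'a': node 8→9  → match P2@[10:11]
i=12 'c': node 9→8 (fail-walked)
i=13 'd': node 8→3 (fail-walked)
i=14 'c': node 3→4
i=15 'b': node 4→5  → match P3@[15:15]
i=16 'c': node 5→6
i=17 'd': node 6→7  → match P1@[13:17],P5@[14:17]
i=18 'a': node 7→1 (fail-walked)
i=19 'c': node 1→8 (fail-walked)
i=20 'a': node 8→9  → match P2@[19:20]
i=21 'b': node 9→10 (fail-walked)  → match P3@[21:21]
i=22 'c': node 10→8 (fail-walked)
i=23 'c': node 8→11  → match P4@[22:23]
i=24 'b': node 11→12 (fail-walked)  → match P3@[24:24]
i=25 'c': node 12→13
i=26 'd': node 13→14  → match P5@[23:26]
i=27 'd': node 14→3 (fail-walked)
i=28 'd': node 3→3 (fail-walked)
i=29 'c': node 3→4
i=30 'b': node 4→5  → match P3@[30:30]
i=31 'c': node 5→6
i=32 'd': node 6→7  → match P1@[28:32],P5@[29:32]
i=33 'c': node 7→4 (fail-walked)
i=34 'b': node 4→5  → match P3@[34:34]
i=35 'c': node 5→6
i=36 'd': node 6→7  → match P1@[32:36],P5@[33:36]
i=37 'd': node 7→3 (fail-walked)
i=38 'c': node 3→4
i=39 'b': node 4→5  → match P3@[39:39]
i=40 'c': node 5→6
i=41 'd': node 6→7  → match P1@[37:41],P5@[38:41]
i=42 'c': node 7→4 (fail-walked)
i=43 'b': node 4→5  → match P3@[43:43]
i=44 'c': node 5→6
i=45 'd': node 6→7  → match P1@[41:45],P5@[42:45]
i=46 'a': node 7→1 (fail-walked)
i=47 'd': node 1→2  → match P0@[46:47]
i=48 'c': node 2→4 (fail-walked)
i=49 'b': node 4→5  → match P3@[49:49]
i=50 'c': node 5→6
i=51 'd': node 6→7  → match P1@[47:51],P5@[48:51]
i=52 'd': node 7→3 (fail-walked)
i=53 'd': node 3→3 (fail-walked)
i=54 'c': node 3→4
i=55 'b': node 4→5  → match P3@[55:55]
i=56 'c': node 5→6
i=57 'd': node 6→7  → match P1@[53:57],P5@[54:57]
i=58 'c': node 7→4 (fail-walked)
i=59 'd': node 4→3 (fail-walked)
i=60 'c': node 3→4
i=61 'b': node 4→5  → match P3@[61:61]
i=62 'c': node 5→6
i=63 'd': node 6→7  → match P1@[59:63],P5@[60:63]
i=64 'c': node 7→4 (fail-walked)
i=65 'b': node 4→5  → match P3@[65:65]
i=66 'b': node 5→10 (fail-walked)  → match P3@[66:66]
i=67 'c': node 10→8 (fail-walked)
i=68 'a': node 8→9  → match P2@[67:68]
i=69 'b': node 9→10 (fail-walked)  → match P3@[69:69]
i=70 'a': node 10→1 (fail-walked)
i=71 'd': node 1→2  → match P0@[70:71]
i=72 'a': node 2→1 (fail-walked)
i=73 'c': node 1→8 (fail-walked)
i=74 'c': node 8→11  → match P4@[73:74]
i=75 'd': node 11→3 (fail-walked)
i=76 'c': node 3→4
i=77 'b': node 4→5  → match P3@[77:77]
i=78 'c': node 5→6
i=79 'd': node 6→7  → match P1@[75:79],P5@[76:79]

Result: [[0,3],[2,0],[4,3],[6,1],[6,5],[8,0],[9,3],[11,2],[15,3],[17,1],[17,5],[20,2],[21,3],[23,4],[24,3],[26,5],[30,3],[32,1],[32,5],[34,3],[36,1],[36,5],[39,3],[41,1],[41,5],[43,3],[45,1],[45,5],[47,0],[49,3],[51,1],[51,5],[55,3],[57,1],[57,5],[61,3],[63,1],[63,5],[65,3],[66,3],[68,2],[69,3],[71,0],[74,4],[77,3],[79,1],[79,5]]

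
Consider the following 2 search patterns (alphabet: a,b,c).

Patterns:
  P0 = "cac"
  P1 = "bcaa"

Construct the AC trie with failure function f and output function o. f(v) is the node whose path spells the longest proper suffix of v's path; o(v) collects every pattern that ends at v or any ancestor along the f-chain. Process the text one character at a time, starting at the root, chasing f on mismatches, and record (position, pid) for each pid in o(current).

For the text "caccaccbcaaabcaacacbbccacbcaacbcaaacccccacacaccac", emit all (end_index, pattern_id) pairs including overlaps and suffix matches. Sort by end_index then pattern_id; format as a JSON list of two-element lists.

Build:
Trie (insert patterns):
  n0 'ε': b→4 c→1
  n1 'c': a→2
  n2 'ca': c→3
  n3 'cac': ·  [P0 ends]
  n4 'b': c→5
  n5 'bc': a→6
  n6 'bca': a→7
  n7 'bcaa': ·  [P1 ends]

BFS fail/out derivation:
  fail(1) 'c': from fail(0)=0 chase 'c': 0 ⇒ 0;  out=∅∪out(0)=∅
  fail(4) 'b': from fail(0)=0 chase 'b': 0 ⇒ 0;  out=∅∪out(0)=∅
  fail(2) 'ca': from fail(1)=0 chase 'a': 0 ⇒ 0;  out=∅∪out(0)=∅
  fail(5) 'bc': from fail(4)=0 chase 'c': 0 ⇒ 1;  out=∅∪out(1)=∅
  fail(3) 'cac': from fail(2)=0 chase 'c': 0 ⇒ 1;  out={0}∪out(1)={0}
  fail(6) 'bca': from fail(5)=1 chase 'a': 1 ⇒ 2;  out=∅∪out(2)=∅
  fail(7) 'bcaa': from fail(6)=2 chase 'a': 2→0 ⇒ 0;  out={1}∪out(0)={1}

Text stream:
[0] read 'c'  n0⇒n1
[1] read 'a'  n1⇒n2
[2] read 'c'  n2⇒n3  ** P0@[0:2]
[3] read 'c'  n3⇒n1 (fail-walked)
[4] read 'a'  n1⇒n2
[5] read 'c'  n2⇒n3  ** P0@[3:5]
[6] read 'c'  n3⇒n1 (fail-walked)
[7] read 'b'  n1⇒n4 (fail-walked)
[8] read 'c'  n4⇒n5
[9] read 'a'  n5⇒n6
[10] read 'a'  n6⇒n7  ** P1@[7:10]
[11] read 'a'  n7⇒n0 (fail-walked)
[12] read 'b'  n0⇒n4
[13] read 'c'  n4⇒n5
[14] read 'a'  n5⇒n6
[15] read 'a'  n6⇒n7  ** P1@[12:15]
[16] read 'c'  n7⇒n1 (fail-walked)
[17] read 'a'  n1⇒n2
[18] read 'c'  n2⇒n3  ** P0@[16:18]
[19] read 'b'  n3⇒n4 (fail-walked)
[20] read 'b'  n4⇒n4 (fail-walked)
[21] read 'c'  n4⇒n5
[22] read 'c'  n5⇒n1 (fail-walked)
[23] read 'a'  n1⇒n2
[24] read 'c'  n2⇒n3  ** P0@[22:24]
[25] read 'b'  n3⇒n4 (fail-walked)
[26] read 'c'  n4⇒n5
[27] read 'a'  n5⇒n6
[28] read 'a'  n6⇒n7  ** P1@[25:28]
[29] read 'c'  n7⇒n1 (fail-walked)
[30] read 'b'  n1⇒n4 (fail-walked)
[31] read 'c'  n4⇒n5
[32] read 'a'  n5⇒n6
[33] read 'a'  n6⇒n7  ** P1@[30:33]
[34] read 'a'  n7⇒n0 (fail-walked)
[35] read 'c'  n0⇒n1
[36] read 'c'  n1⇒n1 (fail-walked)
[37] read 'c'  n1⇒n1 (fail-walked)
[38] read 'c'  n1⇒n1 (fail-walked)
[39] read 'c'  n1⇒n1 (fail-walked)
[40] read 'a'  n1⇒n2
[41] read 'c'  n2⇒n3  ** P0@[39:41]
[42] read 'a'  n3⇒n2 (fail-walked)
[43] read 'c'  n2⇒n3  ** P0@[41:43]
[44] read 'a'  n3⇒n2 (fail-walked)
[45] read 'c'  n2⇒n3  ** P0@[43:45]
[46] read 'c'  n3⇒n1 (fail-walked)
[47] read 'a'  n1⇒n2
[48] read 'c'  n2⇒n3  ** P0@[46:48]

Result: [[2,0],[5,0],[10,1],[15,1],[18,0],[24,0],[28,1],[33,1],[41,0],[43,0],[45,0],[48,0]]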